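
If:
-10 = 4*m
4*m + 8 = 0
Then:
No Solution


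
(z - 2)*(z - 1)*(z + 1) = z^3 - 2*z^2 - z + 2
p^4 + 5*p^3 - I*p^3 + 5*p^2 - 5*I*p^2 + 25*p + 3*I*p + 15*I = (p + 5)*(p - 3*I)*(p + I)^2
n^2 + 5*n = n*(n + 5)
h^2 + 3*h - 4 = (h - 1)*(h + 4)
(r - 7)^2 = r^2 - 14*r + 49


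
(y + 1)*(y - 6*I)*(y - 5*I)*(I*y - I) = I*y^4 + 11*y^3 - 31*I*y^2 - 11*y + 30*I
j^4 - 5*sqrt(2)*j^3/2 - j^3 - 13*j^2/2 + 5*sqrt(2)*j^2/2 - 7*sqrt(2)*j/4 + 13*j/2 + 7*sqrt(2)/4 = (j - 1)*(j - 7*sqrt(2)/2)*(j + sqrt(2)/2)^2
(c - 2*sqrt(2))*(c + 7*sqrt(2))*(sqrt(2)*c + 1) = sqrt(2)*c^3 + 11*c^2 - 23*sqrt(2)*c - 28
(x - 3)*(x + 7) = x^2 + 4*x - 21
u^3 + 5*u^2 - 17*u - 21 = (u - 3)*(u + 1)*(u + 7)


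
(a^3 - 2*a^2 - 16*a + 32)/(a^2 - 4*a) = a + 2 - 8/a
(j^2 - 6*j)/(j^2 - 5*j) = (j - 6)/(j - 5)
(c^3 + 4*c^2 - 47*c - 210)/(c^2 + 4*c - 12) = (c^2 - 2*c - 35)/(c - 2)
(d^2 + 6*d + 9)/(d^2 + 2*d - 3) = (d + 3)/(d - 1)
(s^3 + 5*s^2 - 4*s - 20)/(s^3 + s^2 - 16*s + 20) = (s + 2)/(s - 2)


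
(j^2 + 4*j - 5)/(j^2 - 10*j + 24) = (j^2 + 4*j - 5)/(j^2 - 10*j + 24)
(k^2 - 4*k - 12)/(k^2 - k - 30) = (k + 2)/(k + 5)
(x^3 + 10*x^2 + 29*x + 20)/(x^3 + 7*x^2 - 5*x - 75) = (x^2 + 5*x + 4)/(x^2 + 2*x - 15)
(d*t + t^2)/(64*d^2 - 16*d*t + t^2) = t*(d + t)/(64*d^2 - 16*d*t + t^2)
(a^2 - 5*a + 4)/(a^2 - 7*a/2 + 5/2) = 2*(a - 4)/(2*a - 5)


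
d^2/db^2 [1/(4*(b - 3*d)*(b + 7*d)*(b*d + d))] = ((b + 1)^2*(b - 3*d)^2 + (b + 1)^2*(b - 3*d)*(b + 7*d) + (b + 1)^2*(b + 7*d)^2 + (b + 1)*(b - 3*d)^2*(b + 7*d) + (b + 1)*(b - 3*d)*(b + 7*d)^2 + (b - 3*d)^2*(b + 7*d)^2)/(2*d*(b + 1)^3*(b - 3*d)^3*(b + 7*d)^3)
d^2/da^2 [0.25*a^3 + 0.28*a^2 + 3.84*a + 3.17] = 1.5*a + 0.56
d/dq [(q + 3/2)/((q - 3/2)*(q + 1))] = (-4*q^2 - 12*q - 3)/(4*q^4 - 4*q^3 - 11*q^2 + 6*q + 9)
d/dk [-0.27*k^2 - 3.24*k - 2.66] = -0.54*k - 3.24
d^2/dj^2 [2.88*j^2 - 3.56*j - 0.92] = 5.76000000000000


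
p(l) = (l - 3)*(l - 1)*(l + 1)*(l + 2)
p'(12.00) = 6313.00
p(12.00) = 18018.00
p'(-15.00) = -13964.00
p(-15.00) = 52416.00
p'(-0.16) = 3.15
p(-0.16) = 5.67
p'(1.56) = -12.96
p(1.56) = -7.35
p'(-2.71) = -62.70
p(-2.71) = 25.72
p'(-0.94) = 8.19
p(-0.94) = 0.49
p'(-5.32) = -611.70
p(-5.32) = 754.16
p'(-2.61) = -54.01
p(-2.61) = 19.89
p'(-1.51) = 1.53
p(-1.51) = -2.83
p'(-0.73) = 8.07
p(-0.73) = 2.21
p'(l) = (l - 3)*(l - 1)*(l + 1) + (l - 3)*(l - 1)*(l + 2) + (l - 3)*(l + 1)*(l + 2) + (l - 1)*(l + 1)*(l + 2)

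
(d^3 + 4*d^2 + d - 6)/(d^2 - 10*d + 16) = (d^3 + 4*d^2 + d - 6)/(d^2 - 10*d + 16)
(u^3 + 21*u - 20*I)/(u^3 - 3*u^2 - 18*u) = (-u^3 - 21*u + 20*I)/(u*(-u^2 + 3*u + 18))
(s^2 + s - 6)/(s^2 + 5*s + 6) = (s - 2)/(s + 2)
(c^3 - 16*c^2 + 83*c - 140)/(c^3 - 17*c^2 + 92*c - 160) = (c - 7)/(c - 8)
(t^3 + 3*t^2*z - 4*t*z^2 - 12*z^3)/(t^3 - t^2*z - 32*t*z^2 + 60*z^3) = (-t^2 - 5*t*z - 6*z^2)/(-t^2 - t*z + 30*z^2)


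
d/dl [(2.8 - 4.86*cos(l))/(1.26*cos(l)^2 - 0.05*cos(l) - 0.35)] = (-6.1236*cos(l)^2 + 7.056*cos(l) - 1.841)*sin(l)/(1.5876*cos(l)^4 - 0.126*cos(l)^3 - 0.8795*cos(l)^2 + 0.035*cos(l) + 0.1225)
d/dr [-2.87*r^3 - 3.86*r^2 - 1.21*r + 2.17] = -8.61*r^2 - 7.72*r - 1.21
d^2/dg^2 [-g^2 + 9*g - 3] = -2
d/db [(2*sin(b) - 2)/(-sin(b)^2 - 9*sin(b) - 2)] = 2*(sin(b)^2 - 2*sin(b) - 11)*cos(b)/(sin(b)^2 + 9*sin(b) + 2)^2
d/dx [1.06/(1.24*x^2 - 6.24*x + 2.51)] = (6.6144 - 2.6288*x)/(1.24*x^2 - 6.24*x + 2.51)^2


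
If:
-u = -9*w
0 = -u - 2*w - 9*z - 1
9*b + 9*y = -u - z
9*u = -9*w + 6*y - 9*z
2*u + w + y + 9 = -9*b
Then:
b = -21011/15246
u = 846/847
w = 94/847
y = 2193/1694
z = -19/77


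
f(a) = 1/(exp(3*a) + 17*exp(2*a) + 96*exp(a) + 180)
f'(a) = (-3*exp(3*a) - 34*exp(2*a) - 96*exp(a))/(exp(3*a) + 17*exp(2*a) + 96*exp(a) + 180)^2 = (-3*exp(2*a) - 34*exp(a) - 96)*exp(a)/(exp(3*a) + 17*exp(2*a) + 96*exp(a) + 180)^2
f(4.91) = 0.00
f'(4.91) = -0.00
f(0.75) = 0.00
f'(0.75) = -0.00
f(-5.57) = 0.01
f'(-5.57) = -0.00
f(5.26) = 0.00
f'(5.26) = -0.00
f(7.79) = 0.00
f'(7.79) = -0.00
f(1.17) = 0.00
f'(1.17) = -0.00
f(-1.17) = 0.00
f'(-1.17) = -0.00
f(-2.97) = 0.01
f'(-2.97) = -0.00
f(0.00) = 0.00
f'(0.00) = 0.00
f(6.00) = 0.00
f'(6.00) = 0.00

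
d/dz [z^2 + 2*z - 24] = 2*z + 2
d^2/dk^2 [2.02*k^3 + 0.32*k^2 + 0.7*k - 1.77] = 12.12*k + 0.64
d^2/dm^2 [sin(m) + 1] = -sin(m)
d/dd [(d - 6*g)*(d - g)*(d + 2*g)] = 3*d^2 - 10*d*g - 8*g^2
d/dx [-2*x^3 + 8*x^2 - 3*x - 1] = -6*x^2 + 16*x - 3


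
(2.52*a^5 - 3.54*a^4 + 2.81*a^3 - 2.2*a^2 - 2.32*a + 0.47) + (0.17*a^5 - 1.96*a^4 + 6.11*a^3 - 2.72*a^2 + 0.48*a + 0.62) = 2.69*a^5 - 5.5*a^4 + 8.92*a^3 - 4.92*a^2 - 1.84*a + 1.09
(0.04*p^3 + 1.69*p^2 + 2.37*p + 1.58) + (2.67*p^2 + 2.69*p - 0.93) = 0.04*p^3 + 4.36*p^2 + 5.06*p + 0.65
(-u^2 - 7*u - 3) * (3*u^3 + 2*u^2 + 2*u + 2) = -3*u^5 - 23*u^4 - 25*u^3 - 22*u^2 - 20*u - 6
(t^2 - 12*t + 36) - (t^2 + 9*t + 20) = 16 - 21*t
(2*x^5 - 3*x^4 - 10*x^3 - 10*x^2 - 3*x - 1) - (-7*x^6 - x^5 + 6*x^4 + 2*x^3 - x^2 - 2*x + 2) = 7*x^6 + 3*x^5 - 9*x^4 - 12*x^3 - 9*x^2 - x - 3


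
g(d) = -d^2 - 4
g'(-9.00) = 18.00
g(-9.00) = -85.00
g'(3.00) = -6.00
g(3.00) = -13.00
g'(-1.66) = 3.32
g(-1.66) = -6.76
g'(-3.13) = 6.26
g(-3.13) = -13.80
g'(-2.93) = 5.86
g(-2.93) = -12.58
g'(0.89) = -1.78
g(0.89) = -4.79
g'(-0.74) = 1.48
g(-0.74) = -4.55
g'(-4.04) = 8.08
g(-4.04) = -20.32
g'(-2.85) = 5.70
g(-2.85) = -12.12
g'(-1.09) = 2.18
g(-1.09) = -5.19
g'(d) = -2*d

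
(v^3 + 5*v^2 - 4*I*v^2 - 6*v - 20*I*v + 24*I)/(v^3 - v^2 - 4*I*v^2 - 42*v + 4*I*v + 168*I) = (v - 1)/(v - 7)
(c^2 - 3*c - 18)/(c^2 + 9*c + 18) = (c - 6)/(c + 6)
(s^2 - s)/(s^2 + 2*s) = (s - 1)/(s + 2)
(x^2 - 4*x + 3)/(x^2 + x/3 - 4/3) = 3*(x - 3)/(3*x + 4)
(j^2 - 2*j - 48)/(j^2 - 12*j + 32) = (j + 6)/(j - 4)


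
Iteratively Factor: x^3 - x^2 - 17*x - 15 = (x + 3)*(x^2 - 4*x - 5) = (x + 1)*(x + 3)*(x - 5)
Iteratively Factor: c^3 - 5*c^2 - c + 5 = (c + 1)*(c^2 - 6*c + 5) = (c - 1)*(c + 1)*(c - 5)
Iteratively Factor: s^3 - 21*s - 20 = (s + 1)*(s^2 - s - 20) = (s + 1)*(s + 4)*(s - 5)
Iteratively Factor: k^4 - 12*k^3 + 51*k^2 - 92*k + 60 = (k - 5)*(k^3 - 7*k^2 + 16*k - 12) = (k - 5)*(k - 3)*(k^2 - 4*k + 4) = (k - 5)*(k - 3)*(k - 2)*(k - 2)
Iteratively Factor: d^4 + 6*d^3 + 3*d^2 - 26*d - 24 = (d + 1)*(d^3 + 5*d^2 - 2*d - 24) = (d + 1)*(d + 3)*(d^2 + 2*d - 8) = (d - 2)*(d + 1)*(d + 3)*(d + 4)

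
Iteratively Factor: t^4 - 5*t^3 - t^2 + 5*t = (t - 1)*(t^3 - 4*t^2 - 5*t) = (t - 1)*(t + 1)*(t^2 - 5*t) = (t - 5)*(t - 1)*(t + 1)*(t)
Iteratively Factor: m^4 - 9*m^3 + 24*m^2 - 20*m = (m)*(m^3 - 9*m^2 + 24*m - 20) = m*(m - 2)*(m^2 - 7*m + 10) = m*(m - 2)^2*(m - 5)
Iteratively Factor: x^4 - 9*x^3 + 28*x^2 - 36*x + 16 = (x - 1)*(x^3 - 8*x^2 + 20*x - 16) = (x - 4)*(x - 1)*(x^2 - 4*x + 4) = (x - 4)*(x - 2)*(x - 1)*(x - 2)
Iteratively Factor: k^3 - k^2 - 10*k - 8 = (k - 4)*(k^2 + 3*k + 2) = (k - 4)*(k + 1)*(k + 2)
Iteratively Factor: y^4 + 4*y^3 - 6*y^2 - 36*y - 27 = (y + 1)*(y^3 + 3*y^2 - 9*y - 27) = (y + 1)*(y + 3)*(y^2 - 9) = (y + 1)*(y + 3)^2*(y - 3)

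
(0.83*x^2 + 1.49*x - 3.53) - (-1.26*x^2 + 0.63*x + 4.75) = 2.09*x^2 + 0.86*x - 8.28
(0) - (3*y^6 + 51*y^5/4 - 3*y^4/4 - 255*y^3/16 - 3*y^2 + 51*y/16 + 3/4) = -3*y^6 - 51*y^5/4 + 3*y^4/4 + 255*y^3/16 + 3*y^2 - 51*y/16 - 3/4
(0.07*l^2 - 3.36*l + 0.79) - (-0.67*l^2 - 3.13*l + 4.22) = 0.74*l^2 - 0.23*l - 3.43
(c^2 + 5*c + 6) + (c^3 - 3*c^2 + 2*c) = c^3 - 2*c^2 + 7*c + 6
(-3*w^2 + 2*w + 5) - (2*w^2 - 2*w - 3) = -5*w^2 + 4*w + 8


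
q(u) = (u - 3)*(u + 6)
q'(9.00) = 21.00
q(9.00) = 90.00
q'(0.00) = 3.00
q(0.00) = -18.00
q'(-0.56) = 1.88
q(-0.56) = -19.37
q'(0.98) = 4.96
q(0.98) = -14.10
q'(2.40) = 7.80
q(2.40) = -5.04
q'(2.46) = 7.92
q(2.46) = -4.57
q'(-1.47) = 0.06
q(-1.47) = -20.25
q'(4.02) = 11.04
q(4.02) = 10.22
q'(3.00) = 9.00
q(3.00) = 0.00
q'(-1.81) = -0.62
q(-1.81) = -20.15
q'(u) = 2*u + 3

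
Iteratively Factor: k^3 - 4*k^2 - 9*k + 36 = (k - 3)*(k^2 - k - 12) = (k - 4)*(k - 3)*(k + 3)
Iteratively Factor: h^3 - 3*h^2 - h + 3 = (h - 1)*(h^2 - 2*h - 3) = (h - 3)*(h - 1)*(h + 1)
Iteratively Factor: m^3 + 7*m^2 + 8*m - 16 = (m + 4)*(m^2 + 3*m - 4) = (m - 1)*(m + 4)*(m + 4)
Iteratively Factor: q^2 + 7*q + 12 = (q + 4)*(q + 3)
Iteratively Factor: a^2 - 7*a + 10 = (a - 2)*(a - 5)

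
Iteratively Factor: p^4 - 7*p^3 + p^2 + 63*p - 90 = (p - 3)*(p^3 - 4*p^2 - 11*p + 30) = (p - 3)*(p - 2)*(p^2 - 2*p - 15) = (p - 5)*(p - 3)*(p - 2)*(p + 3)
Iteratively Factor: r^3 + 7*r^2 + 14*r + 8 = (r + 1)*(r^2 + 6*r + 8) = (r + 1)*(r + 2)*(r + 4)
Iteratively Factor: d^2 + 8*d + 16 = (d + 4)*(d + 4)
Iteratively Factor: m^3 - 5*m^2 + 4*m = (m - 1)*(m^2 - 4*m) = (m - 4)*(m - 1)*(m)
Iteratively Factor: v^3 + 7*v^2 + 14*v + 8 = (v + 1)*(v^2 + 6*v + 8) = (v + 1)*(v + 2)*(v + 4)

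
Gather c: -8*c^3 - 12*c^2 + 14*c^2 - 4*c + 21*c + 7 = -8*c^3 + 2*c^2 + 17*c + 7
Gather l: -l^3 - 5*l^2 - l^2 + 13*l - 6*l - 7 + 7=-l^3 - 6*l^2 + 7*l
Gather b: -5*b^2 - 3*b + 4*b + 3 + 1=-5*b^2 + b + 4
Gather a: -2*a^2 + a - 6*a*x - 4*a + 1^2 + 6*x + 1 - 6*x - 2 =-2*a^2 + a*(-6*x - 3)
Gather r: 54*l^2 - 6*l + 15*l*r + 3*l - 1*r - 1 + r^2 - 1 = 54*l^2 - 3*l + r^2 + r*(15*l - 1) - 2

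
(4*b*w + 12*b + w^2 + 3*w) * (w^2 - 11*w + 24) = 4*b*w^3 - 32*b*w^2 - 36*b*w + 288*b + w^4 - 8*w^3 - 9*w^2 + 72*w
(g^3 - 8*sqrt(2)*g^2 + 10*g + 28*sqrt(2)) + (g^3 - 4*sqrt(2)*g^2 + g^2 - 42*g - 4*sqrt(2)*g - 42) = 2*g^3 - 12*sqrt(2)*g^2 + g^2 - 32*g - 4*sqrt(2)*g - 42 + 28*sqrt(2)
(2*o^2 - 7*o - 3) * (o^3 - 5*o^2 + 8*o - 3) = 2*o^5 - 17*o^4 + 48*o^3 - 47*o^2 - 3*o + 9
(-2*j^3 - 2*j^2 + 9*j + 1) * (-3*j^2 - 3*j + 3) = 6*j^5 + 12*j^4 - 27*j^3 - 36*j^2 + 24*j + 3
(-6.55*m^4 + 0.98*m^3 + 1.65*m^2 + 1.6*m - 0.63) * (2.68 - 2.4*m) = 15.72*m^5 - 19.906*m^4 - 1.3336*m^3 + 0.582*m^2 + 5.8*m - 1.6884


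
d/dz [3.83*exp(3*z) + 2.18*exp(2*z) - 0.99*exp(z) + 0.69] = (11.49*exp(2*z) + 4.36*exp(z) - 0.99)*exp(z)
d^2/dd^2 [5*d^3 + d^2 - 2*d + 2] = 30*d + 2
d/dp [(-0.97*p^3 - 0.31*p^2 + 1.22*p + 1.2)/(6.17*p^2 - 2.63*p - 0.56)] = (-5.9849*p^4 + 5.1022*p^3 - 5.0825*p^2 - 14.4608*p + 2.4728)/(38.0689*p^4 - 32.4542*p^3 + 0.00649999999999817*p^2 + 2.9456*p + 0.3136)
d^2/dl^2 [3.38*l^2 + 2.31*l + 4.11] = 6.76000000000000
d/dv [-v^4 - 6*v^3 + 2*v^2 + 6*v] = -4*v^3 - 18*v^2 + 4*v + 6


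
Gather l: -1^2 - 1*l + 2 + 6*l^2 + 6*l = 6*l^2 + 5*l + 1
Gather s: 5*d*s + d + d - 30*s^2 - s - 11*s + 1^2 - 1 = 2*d - 30*s^2 + s*(5*d - 12)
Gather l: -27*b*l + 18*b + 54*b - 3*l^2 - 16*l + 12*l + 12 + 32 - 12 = 72*b - 3*l^2 + l*(-27*b - 4) + 32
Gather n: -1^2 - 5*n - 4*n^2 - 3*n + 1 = -4*n^2 - 8*n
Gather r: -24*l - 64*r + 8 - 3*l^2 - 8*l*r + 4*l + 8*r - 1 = -3*l^2 - 20*l + r*(-8*l - 56) + 7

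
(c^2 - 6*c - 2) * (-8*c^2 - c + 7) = -8*c^4 + 47*c^3 + 29*c^2 - 40*c - 14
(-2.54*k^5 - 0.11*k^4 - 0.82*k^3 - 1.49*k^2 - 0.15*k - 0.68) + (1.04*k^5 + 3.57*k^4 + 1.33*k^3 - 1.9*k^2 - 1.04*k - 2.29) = -1.5*k^5 + 3.46*k^4 + 0.51*k^3 - 3.39*k^2 - 1.19*k - 2.97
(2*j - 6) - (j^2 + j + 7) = -j^2 + j - 13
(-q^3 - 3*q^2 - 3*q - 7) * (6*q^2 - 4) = -6*q^5 - 18*q^4 - 14*q^3 - 30*q^2 + 12*q + 28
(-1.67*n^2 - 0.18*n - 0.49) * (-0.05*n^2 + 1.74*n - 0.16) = 0.0835*n^4 - 2.8968*n^3 - 0.0215*n^2 - 0.8238*n + 0.0784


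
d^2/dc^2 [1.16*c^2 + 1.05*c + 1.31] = 2.32000000000000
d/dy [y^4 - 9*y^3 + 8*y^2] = y*(4*y^2 - 27*y + 16)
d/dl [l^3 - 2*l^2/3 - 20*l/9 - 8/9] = 3*l^2 - 4*l/3 - 20/9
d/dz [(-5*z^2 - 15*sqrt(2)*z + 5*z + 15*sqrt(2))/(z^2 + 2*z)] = 15*(-z^2 + sqrt(2)*z^2 - 2*sqrt(2)*z - 2*sqrt(2))/(z^2*(z^2 + 4*z + 4))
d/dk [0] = 0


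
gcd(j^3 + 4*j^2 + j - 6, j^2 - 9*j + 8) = j - 1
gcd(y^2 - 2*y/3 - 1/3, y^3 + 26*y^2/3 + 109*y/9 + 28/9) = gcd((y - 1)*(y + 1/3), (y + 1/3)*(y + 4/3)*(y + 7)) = y + 1/3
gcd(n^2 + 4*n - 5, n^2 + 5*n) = n + 5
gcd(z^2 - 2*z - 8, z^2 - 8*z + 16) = z - 4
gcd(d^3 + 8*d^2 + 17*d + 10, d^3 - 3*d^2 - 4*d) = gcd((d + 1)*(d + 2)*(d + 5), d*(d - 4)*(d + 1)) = d + 1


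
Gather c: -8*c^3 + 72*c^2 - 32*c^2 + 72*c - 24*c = -8*c^3 + 40*c^2 + 48*c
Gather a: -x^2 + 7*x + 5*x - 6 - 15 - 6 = -x^2 + 12*x - 27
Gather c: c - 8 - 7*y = c - 7*y - 8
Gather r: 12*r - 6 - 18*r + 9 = 3 - 6*r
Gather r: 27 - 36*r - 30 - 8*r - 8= -44*r - 11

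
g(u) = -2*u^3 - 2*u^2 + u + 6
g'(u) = -6*u^2 - 4*u + 1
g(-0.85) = 4.93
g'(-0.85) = 0.07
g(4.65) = -233.68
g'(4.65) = -147.34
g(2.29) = -26.22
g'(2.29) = -39.62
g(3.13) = -71.79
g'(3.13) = -70.30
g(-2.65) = 26.52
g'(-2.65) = -30.54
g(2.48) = -34.33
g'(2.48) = -45.82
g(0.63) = 5.34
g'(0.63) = -3.90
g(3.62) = -111.46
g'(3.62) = -92.11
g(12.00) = -3726.00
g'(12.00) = -911.00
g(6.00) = -492.00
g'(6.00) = -239.00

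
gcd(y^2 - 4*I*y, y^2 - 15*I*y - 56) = 1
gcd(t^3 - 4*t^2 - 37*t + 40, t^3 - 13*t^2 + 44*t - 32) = t^2 - 9*t + 8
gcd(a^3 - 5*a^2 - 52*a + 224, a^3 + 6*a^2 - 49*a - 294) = a + 7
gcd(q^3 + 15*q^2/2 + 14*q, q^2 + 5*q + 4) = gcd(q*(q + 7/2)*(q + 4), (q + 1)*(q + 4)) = q + 4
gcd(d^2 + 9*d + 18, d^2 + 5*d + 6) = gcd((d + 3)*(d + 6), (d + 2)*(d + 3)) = d + 3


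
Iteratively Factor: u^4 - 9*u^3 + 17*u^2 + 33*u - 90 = (u - 3)*(u^3 - 6*u^2 - u + 30) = (u - 3)^2*(u^2 - 3*u - 10) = (u - 5)*(u - 3)^2*(u + 2)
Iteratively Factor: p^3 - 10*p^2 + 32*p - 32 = (p - 4)*(p^2 - 6*p + 8) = (p - 4)^2*(p - 2)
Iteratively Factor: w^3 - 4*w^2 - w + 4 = (w + 1)*(w^2 - 5*w + 4) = (w - 1)*(w + 1)*(w - 4)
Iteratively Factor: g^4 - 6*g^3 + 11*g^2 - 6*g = (g - 2)*(g^3 - 4*g^2 + 3*g) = (g - 2)*(g - 1)*(g^2 - 3*g) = (g - 3)*(g - 2)*(g - 1)*(g)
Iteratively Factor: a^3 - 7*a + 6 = (a + 3)*(a^2 - 3*a + 2) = (a - 1)*(a + 3)*(a - 2)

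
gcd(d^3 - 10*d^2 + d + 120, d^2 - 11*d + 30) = d - 5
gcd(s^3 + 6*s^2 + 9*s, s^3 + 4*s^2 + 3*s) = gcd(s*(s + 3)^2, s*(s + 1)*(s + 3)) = s^2 + 3*s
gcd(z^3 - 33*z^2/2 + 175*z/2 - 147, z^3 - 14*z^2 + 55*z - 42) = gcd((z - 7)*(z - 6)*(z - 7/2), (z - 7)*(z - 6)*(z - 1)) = z^2 - 13*z + 42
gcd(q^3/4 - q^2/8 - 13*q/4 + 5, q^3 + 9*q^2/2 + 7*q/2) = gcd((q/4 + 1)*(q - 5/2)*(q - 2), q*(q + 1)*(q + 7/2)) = 1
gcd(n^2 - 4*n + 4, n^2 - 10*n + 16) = n - 2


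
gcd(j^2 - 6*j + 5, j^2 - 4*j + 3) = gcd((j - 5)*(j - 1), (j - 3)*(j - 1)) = j - 1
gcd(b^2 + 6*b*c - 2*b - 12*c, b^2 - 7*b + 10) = b - 2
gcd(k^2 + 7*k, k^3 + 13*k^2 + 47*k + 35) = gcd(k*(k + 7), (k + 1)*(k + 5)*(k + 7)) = k + 7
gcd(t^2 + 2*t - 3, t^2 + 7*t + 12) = t + 3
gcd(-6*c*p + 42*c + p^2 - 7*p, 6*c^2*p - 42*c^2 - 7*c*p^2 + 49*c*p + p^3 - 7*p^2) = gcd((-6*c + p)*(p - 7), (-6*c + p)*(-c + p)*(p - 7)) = -6*c*p + 42*c + p^2 - 7*p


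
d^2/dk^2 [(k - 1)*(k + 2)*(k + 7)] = 6*k + 16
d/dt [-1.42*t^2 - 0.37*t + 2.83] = -2.84*t - 0.37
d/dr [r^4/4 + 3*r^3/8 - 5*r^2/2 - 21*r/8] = r^3 + 9*r^2/8 - 5*r - 21/8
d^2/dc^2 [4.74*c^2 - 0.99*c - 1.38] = 9.48000000000000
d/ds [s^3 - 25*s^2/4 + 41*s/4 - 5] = 3*s^2 - 25*s/2 + 41/4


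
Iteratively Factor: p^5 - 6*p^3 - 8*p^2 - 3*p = (p + 1)*(p^4 - p^3 - 5*p^2 - 3*p) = p*(p + 1)*(p^3 - p^2 - 5*p - 3) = p*(p + 1)^2*(p^2 - 2*p - 3) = p*(p + 1)^3*(p - 3)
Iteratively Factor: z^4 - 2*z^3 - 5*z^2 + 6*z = (z)*(z^3 - 2*z^2 - 5*z + 6) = z*(z + 2)*(z^2 - 4*z + 3) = z*(z - 3)*(z + 2)*(z - 1)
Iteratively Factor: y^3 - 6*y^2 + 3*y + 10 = (y + 1)*(y^2 - 7*y + 10) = (y - 5)*(y + 1)*(y - 2)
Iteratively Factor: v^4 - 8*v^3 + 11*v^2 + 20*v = (v)*(v^3 - 8*v^2 + 11*v + 20) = v*(v - 4)*(v^2 - 4*v - 5) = v*(v - 4)*(v + 1)*(v - 5)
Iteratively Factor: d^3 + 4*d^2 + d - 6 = (d + 3)*(d^2 + d - 2) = (d + 2)*(d + 3)*(d - 1)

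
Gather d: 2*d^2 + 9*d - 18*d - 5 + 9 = 2*d^2 - 9*d + 4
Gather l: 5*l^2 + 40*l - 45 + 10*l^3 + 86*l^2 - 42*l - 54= 10*l^3 + 91*l^2 - 2*l - 99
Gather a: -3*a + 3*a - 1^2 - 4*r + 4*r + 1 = 0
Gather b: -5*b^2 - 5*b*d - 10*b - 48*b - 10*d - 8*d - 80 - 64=-5*b^2 + b*(-5*d - 58) - 18*d - 144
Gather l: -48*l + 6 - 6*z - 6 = -48*l - 6*z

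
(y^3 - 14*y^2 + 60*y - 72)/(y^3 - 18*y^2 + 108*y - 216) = (y - 2)/(y - 6)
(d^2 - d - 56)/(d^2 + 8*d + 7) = (d - 8)/(d + 1)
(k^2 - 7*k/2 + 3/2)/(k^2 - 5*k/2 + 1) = (k - 3)/(k - 2)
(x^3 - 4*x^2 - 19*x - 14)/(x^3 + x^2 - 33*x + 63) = (x^3 - 4*x^2 - 19*x - 14)/(x^3 + x^2 - 33*x + 63)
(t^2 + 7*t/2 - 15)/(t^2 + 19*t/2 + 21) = (2*t - 5)/(2*t + 7)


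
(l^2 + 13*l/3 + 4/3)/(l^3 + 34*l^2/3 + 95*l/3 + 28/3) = 1/(l + 7)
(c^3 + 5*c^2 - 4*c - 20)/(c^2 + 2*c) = c + 3 - 10/c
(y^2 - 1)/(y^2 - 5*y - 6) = (y - 1)/(y - 6)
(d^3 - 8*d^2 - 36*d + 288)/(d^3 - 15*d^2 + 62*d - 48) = (d + 6)/(d - 1)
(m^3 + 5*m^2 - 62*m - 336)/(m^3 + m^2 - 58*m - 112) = (m + 6)/(m + 2)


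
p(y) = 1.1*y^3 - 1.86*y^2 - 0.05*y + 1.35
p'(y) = 3.3*y^2 - 3.72*y - 0.05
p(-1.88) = -12.44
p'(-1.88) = 18.61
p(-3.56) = -71.67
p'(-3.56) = 55.02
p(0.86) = 0.63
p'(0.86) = -0.81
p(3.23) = 18.85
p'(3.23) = 22.36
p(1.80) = 1.65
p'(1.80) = 3.95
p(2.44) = 6.13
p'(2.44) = 10.52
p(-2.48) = -26.74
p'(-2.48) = 29.47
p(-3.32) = -59.24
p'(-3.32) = 48.67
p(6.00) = 171.69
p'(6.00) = 96.43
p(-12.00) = -2166.69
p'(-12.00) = 519.79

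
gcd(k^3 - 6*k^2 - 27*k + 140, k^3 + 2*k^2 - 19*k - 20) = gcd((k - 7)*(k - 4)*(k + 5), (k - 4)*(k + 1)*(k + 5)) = k^2 + k - 20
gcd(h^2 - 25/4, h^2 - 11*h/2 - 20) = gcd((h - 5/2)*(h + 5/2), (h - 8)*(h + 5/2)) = h + 5/2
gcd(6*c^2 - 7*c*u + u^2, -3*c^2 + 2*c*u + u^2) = -c + u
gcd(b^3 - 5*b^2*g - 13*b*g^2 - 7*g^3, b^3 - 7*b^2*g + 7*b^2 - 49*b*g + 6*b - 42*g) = b - 7*g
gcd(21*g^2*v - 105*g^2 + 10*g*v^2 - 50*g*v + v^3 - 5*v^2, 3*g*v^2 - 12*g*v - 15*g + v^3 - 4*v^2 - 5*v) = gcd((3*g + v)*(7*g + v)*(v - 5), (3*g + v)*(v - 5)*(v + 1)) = 3*g*v - 15*g + v^2 - 5*v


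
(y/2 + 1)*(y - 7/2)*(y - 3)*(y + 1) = y^4/2 - 7*y^3/4 - 7*y^2/2 + 37*y/4 + 21/2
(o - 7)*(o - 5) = o^2 - 12*o + 35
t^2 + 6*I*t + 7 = (t - I)*(t + 7*I)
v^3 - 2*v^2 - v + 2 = (v - 2)*(v - 1)*(v + 1)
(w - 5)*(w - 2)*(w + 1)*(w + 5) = w^4 - w^3 - 27*w^2 + 25*w + 50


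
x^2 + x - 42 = (x - 6)*(x + 7)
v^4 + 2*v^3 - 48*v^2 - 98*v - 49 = (v - 7)*(v + 1)^2*(v + 7)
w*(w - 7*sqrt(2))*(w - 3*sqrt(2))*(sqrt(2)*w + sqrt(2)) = sqrt(2)*w^4 - 20*w^3 + sqrt(2)*w^3 - 20*w^2 + 42*sqrt(2)*w^2 + 42*sqrt(2)*w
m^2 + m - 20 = (m - 4)*(m + 5)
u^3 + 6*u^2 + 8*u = u*(u + 2)*(u + 4)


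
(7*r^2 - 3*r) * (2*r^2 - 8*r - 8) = 14*r^4 - 62*r^3 - 32*r^2 + 24*r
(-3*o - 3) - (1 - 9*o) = 6*o - 4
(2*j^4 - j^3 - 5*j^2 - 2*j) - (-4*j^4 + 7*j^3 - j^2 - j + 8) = 6*j^4 - 8*j^3 - 4*j^2 - j - 8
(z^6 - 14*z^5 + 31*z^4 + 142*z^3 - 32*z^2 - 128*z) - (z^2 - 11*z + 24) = z^6 - 14*z^5 + 31*z^4 + 142*z^3 - 33*z^2 - 117*z - 24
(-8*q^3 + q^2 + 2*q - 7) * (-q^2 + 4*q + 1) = 8*q^5 - 33*q^4 - 6*q^3 + 16*q^2 - 26*q - 7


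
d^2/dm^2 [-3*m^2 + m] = -6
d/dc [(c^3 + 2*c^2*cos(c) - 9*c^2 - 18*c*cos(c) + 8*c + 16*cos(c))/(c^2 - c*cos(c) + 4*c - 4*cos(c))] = (-3*c^4*sin(c) + c^4 + 15*c^3*sin(c) - 2*c^3*cos(c) + 8*c^3 + 84*c^2*sin(c) - 2*c^2*cos(c)^2 + 23*c^2*cos(c) - 44*c^2 - 96*c*sin(c) - 16*c*cos(c)^2 + 40*c*cos(c) + 88*cos(c)^2 - 96*cos(c))/((c + 4)^2*(c - cos(c))^2)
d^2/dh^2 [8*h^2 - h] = 16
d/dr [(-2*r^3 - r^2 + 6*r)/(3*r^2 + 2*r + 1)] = 2*(-3*r^4 - 4*r^3 - 13*r^2 - r + 3)/(9*r^4 + 12*r^3 + 10*r^2 + 4*r + 1)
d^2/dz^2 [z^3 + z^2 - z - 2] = 6*z + 2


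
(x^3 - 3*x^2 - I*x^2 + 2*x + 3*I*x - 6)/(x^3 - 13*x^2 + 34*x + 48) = (x^3 - x^2*(3 + I) + x*(2 + 3*I) - 6)/(x^3 - 13*x^2 + 34*x + 48)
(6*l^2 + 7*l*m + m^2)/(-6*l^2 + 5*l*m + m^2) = (-l - m)/(l - m)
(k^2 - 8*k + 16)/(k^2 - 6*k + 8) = (k - 4)/(k - 2)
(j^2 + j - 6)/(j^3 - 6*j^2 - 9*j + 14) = (j^2 + j - 6)/(j^3 - 6*j^2 - 9*j + 14)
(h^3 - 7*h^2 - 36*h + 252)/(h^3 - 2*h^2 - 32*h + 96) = (h^2 - 13*h + 42)/(h^2 - 8*h + 16)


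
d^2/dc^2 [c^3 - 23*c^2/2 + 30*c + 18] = 6*c - 23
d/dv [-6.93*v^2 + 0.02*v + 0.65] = 0.02 - 13.86*v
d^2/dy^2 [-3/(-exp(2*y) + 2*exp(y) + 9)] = 6*((1 - 2*exp(y))*(-exp(2*y) + 2*exp(y) + 9) - 4*(1 - exp(y))^2*exp(y))*exp(y)/(-exp(2*y) + 2*exp(y) + 9)^3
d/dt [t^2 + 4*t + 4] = 2*t + 4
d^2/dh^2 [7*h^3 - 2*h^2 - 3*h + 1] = 42*h - 4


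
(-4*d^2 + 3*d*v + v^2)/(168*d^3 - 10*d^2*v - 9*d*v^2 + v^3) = (-d + v)/(42*d^2 - 13*d*v + v^2)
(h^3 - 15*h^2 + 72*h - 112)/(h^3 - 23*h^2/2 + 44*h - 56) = 2*(h - 7)/(2*h - 7)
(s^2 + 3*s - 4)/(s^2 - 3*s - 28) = (s - 1)/(s - 7)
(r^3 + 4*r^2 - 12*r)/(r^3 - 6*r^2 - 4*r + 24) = r*(r + 6)/(r^2 - 4*r - 12)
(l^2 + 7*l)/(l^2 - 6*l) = (l + 7)/(l - 6)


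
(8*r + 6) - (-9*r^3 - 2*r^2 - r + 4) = 9*r^3 + 2*r^2 + 9*r + 2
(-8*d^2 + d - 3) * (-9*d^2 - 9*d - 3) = 72*d^4 + 63*d^3 + 42*d^2 + 24*d + 9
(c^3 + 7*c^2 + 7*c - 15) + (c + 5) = c^3 + 7*c^2 + 8*c - 10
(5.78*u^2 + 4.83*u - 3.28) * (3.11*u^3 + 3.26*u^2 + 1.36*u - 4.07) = 17.9758*u^5 + 33.8641*u^4 + 13.4058*u^3 - 27.6486*u^2 - 24.1189*u + 13.3496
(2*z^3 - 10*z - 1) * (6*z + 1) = 12*z^4 + 2*z^3 - 60*z^2 - 16*z - 1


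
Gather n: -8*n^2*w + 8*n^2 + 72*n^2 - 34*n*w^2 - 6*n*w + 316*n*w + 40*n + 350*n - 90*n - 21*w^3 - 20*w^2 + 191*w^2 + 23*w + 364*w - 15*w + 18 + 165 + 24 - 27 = n^2*(80 - 8*w) + n*(-34*w^2 + 310*w + 300) - 21*w^3 + 171*w^2 + 372*w + 180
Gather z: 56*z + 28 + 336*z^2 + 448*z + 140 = 336*z^2 + 504*z + 168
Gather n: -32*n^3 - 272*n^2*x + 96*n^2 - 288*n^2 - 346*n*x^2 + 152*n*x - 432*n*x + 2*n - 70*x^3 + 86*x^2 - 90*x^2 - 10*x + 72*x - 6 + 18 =-32*n^3 + n^2*(-272*x - 192) + n*(-346*x^2 - 280*x + 2) - 70*x^3 - 4*x^2 + 62*x + 12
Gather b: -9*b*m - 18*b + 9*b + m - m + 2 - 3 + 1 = b*(-9*m - 9)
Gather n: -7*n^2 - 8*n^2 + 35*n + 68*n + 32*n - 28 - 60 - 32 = -15*n^2 + 135*n - 120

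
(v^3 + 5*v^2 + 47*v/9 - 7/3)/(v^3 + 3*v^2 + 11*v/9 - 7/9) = (v + 3)/(v + 1)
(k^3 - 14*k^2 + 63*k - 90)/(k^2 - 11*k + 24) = (k^2 - 11*k + 30)/(k - 8)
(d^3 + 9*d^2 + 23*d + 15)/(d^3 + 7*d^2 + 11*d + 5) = (d + 3)/(d + 1)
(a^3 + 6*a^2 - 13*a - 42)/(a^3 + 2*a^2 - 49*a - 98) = (a - 3)/(a - 7)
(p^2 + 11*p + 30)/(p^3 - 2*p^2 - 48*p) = (p + 5)/(p*(p - 8))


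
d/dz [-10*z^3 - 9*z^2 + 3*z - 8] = -30*z^2 - 18*z + 3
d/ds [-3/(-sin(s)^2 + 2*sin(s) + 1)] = 6*(1 - sin(s))*cos(s)/(2*sin(s) + cos(s)^2)^2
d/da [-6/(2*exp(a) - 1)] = 12*exp(a)/(2*exp(a) - 1)^2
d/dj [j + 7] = 1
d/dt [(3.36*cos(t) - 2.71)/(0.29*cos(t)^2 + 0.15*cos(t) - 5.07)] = (0.9744*cos(t)^2 - 1.5718*cos(t) + 16.6287)*sin(t)/(0.0841*cos(t)^4 + 0.087*cos(t)^3 - 2.9181*cos(t)^2 - 1.521*cos(t) + 25.7049)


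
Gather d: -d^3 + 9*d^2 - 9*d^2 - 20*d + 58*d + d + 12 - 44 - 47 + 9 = -d^3 + 39*d - 70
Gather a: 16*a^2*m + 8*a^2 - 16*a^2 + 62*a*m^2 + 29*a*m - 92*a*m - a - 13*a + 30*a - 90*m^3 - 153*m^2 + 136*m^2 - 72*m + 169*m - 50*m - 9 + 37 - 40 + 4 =a^2*(16*m - 8) + a*(62*m^2 - 63*m + 16) - 90*m^3 - 17*m^2 + 47*m - 8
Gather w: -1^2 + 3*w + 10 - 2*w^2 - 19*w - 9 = -2*w^2 - 16*w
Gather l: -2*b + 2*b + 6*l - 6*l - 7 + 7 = 0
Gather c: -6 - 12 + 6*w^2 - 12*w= 6*w^2 - 12*w - 18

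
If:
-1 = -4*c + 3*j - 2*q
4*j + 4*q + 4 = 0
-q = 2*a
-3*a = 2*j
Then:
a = 2/7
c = 3/14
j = -3/7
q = -4/7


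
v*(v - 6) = v^2 - 6*v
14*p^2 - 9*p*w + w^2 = (-7*p + w)*(-2*p + w)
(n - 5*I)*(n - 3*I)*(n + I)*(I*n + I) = I*n^4 + 7*n^3 + I*n^3 + 7*n^2 - 7*I*n^2 + 15*n - 7*I*n + 15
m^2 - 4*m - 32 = (m - 8)*(m + 4)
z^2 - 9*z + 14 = (z - 7)*(z - 2)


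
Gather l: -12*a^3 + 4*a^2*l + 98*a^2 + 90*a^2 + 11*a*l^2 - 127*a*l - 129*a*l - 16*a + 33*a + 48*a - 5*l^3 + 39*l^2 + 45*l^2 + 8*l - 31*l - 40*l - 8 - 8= -12*a^3 + 188*a^2 + 65*a - 5*l^3 + l^2*(11*a + 84) + l*(4*a^2 - 256*a - 63) - 16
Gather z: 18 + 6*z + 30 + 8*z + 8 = 14*z + 56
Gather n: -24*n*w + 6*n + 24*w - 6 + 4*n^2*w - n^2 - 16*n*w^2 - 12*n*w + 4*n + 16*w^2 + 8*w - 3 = n^2*(4*w - 1) + n*(-16*w^2 - 36*w + 10) + 16*w^2 + 32*w - 9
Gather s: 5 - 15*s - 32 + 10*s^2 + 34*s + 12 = 10*s^2 + 19*s - 15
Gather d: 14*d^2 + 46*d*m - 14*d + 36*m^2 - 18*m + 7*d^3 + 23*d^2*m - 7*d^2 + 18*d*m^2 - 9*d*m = 7*d^3 + d^2*(23*m + 7) + d*(18*m^2 + 37*m - 14) + 36*m^2 - 18*m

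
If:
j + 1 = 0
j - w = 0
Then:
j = -1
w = -1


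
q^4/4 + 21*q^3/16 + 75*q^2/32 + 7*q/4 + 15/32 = (q/2 + 1/2)^2*(q + 3/4)*(q + 5/2)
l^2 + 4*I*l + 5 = (l - I)*(l + 5*I)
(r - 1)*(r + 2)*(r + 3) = r^3 + 4*r^2 + r - 6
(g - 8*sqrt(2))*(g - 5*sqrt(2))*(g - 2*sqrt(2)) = g^3 - 15*sqrt(2)*g^2 + 132*g - 160*sqrt(2)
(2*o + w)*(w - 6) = 2*o*w - 12*o + w^2 - 6*w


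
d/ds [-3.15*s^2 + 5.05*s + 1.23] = 5.05 - 6.3*s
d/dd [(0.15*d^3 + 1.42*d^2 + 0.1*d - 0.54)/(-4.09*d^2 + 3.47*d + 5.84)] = (-0.6135*d^4 + 1.041*d^3 + 7.9644*d^2 + 12.1684*d + 2.4578)/(16.7281*d^4 - 28.3846*d^3 - 35.7303*d^2 + 40.5296*d + 34.1056)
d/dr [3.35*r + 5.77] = 3.35000000000000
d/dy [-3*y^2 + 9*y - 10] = 9 - 6*y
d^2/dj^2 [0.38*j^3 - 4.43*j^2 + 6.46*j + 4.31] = 2.28*j - 8.86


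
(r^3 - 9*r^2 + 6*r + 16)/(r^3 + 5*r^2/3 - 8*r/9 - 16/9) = 9*(r^3 - 9*r^2 + 6*r + 16)/(9*r^3 + 15*r^2 - 8*r - 16)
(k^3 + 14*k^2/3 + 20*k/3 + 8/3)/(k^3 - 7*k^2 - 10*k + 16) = (3*k^2 + 8*k + 4)/(3*(k^2 - 9*k + 8))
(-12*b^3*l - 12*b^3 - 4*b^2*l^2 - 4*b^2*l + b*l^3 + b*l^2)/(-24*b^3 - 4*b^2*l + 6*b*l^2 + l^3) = b*(6*b*l + 6*b - l^2 - l)/(12*b^2 - 4*b*l - l^2)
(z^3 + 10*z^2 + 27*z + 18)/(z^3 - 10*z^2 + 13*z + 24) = (z^2 + 9*z + 18)/(z^2 - 11*z + 24)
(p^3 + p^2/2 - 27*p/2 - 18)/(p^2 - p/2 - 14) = (2*p^2 + 9*p + 9)/(2*p + 7)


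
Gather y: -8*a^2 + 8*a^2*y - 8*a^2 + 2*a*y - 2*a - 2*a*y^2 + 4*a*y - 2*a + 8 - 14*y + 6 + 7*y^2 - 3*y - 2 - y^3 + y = -16*a^2 - 4*a - y^3 + y^2*(7 - 2*a) + y*(8*a^2 + 6*a - 16) + 12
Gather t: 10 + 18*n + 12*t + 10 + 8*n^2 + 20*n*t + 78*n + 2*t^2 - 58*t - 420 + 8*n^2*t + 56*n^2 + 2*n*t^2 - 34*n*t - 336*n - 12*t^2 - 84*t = 64*n^2 - 240*n + t^2*(2*n - 10) + t*(8*n^2 - 14*n - 130) - 400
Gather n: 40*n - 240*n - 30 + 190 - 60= 100 - 200*n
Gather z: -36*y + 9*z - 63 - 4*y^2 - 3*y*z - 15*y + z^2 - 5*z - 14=-4*y^2 - 51*y + z^2 + z*(4 - 3*y) - 77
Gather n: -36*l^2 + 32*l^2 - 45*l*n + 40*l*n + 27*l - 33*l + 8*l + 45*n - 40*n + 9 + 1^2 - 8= -4*l^2 + 2*l + n*(5 - 5*l) + 2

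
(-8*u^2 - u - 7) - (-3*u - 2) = -8*u^2 + 2*u - 5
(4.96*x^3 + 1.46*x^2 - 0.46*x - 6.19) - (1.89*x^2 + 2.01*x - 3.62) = 4.96*x^3 - 0.43*x^2 - 2.47*x - 2.57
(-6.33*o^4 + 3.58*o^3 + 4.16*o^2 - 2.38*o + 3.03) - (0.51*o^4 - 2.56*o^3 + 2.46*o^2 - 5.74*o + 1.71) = -6.84*o^4 + 6.14*o^3 + 1.7*o^2 + 3.36*o + 1.32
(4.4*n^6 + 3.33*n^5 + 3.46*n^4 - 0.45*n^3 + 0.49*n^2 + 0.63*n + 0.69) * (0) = 0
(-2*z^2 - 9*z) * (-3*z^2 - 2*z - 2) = 6*z^4 + 31*z^3 + 22*z^2 + 18*z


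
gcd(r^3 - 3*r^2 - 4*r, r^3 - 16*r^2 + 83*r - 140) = r - 4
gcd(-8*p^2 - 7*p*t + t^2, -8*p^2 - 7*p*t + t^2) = 8*p^2 + 7*p*t - t^2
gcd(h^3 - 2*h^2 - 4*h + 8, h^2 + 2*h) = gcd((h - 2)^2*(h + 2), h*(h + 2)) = h + 2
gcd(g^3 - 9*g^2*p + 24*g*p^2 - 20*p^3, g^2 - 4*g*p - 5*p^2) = -g + 5*p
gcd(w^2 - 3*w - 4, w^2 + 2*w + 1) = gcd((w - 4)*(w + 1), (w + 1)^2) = w + 1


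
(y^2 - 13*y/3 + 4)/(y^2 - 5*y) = (y^2 - 13*y/3 + 4)/(y*(y - 5))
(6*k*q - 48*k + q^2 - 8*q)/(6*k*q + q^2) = (q - 8)/q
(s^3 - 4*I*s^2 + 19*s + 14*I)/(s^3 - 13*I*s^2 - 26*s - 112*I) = (s + I)/(s - 8*I)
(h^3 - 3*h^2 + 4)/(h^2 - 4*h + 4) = h + 1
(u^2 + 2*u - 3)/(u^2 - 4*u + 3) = (u + 3)/(u - 3)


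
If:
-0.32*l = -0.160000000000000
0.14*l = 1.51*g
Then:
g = 0.05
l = 0.50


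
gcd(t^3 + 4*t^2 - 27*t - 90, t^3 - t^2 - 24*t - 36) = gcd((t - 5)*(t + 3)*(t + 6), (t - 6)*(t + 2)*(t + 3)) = t + 3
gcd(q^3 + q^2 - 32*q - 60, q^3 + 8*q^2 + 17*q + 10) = q^2 + 7*q + 10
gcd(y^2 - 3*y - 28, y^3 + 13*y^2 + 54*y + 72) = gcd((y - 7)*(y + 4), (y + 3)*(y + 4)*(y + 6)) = y + 4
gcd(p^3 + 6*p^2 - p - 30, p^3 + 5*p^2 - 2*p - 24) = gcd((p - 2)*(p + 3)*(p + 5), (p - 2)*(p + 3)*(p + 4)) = p^2 + p - 6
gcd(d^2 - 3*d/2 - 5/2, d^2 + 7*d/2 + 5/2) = d + 1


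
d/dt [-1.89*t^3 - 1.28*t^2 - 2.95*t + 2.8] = -5.67*t^2 - 2.56*t - 2.95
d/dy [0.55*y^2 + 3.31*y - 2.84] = 1.1*y + 3.31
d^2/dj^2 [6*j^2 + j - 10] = 12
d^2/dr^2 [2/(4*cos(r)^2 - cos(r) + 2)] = 2*(64*sin(r)^4 - sin(r)^2 + 17*cos(r) - 3*cos(3*r) - 49)/(4*sin(r)^2 + cos(r) - 6)^3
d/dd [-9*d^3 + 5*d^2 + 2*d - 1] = -27*d^2 + 10*d + 2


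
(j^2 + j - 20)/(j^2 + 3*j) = (j^2 + j - 20)/(j*(j + 3))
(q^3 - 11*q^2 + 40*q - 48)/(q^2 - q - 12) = (q^2 - 7*q + 12)/(q + 3)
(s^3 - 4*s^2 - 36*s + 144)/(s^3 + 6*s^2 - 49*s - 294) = (s^2 - 10*s + 24)/(s^2 - 49)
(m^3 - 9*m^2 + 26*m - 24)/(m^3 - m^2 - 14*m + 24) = (m - 4)/(m + 4)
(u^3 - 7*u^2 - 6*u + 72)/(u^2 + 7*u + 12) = (u^2 - 10*u + 24)/(u + 4)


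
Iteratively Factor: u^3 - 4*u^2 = (u)*(u^2 - 4*u) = u^2*(u - 4)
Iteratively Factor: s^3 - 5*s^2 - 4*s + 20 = (s - 2)*(s^2 - 3*s - 10) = (s - 5)*(s - 2)*(s + 2)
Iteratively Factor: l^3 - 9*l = (l)*(l^2 - 9) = l*(l - 3)*(l + 3)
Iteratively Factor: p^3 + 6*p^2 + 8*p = (p + 2)*(p^2 + 4*p) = (p + 2)*(p + 4)*(p)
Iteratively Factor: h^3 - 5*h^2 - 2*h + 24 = (h - 3)*(h^2 - 2*h - 8) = (h - 4)*(h - 3)*(h + 2)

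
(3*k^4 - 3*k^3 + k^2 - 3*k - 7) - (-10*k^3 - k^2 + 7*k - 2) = 3*k^4 + 7*k^3 + 2*k^2 - 10*k - 5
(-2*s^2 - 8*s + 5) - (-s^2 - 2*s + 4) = -s^2 - 6*s + 1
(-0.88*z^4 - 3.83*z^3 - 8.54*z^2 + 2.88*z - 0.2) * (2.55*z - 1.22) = -2.244*z^5 - 8.6929*z^4 - 17.1044*z^3 + 17.7628*z^2 - 4.0236*z + 0.244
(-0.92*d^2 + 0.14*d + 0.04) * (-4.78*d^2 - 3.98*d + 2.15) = 4.3976*d^4 + 2.9924*d^3 - 2.7264*d^2 + 0.1418*d + 0.086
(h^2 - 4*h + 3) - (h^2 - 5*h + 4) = h - 1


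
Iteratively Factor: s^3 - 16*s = (s - 4)*(s^2 + 4*s) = (s - 4)*(s + 4)*(s)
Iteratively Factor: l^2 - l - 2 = (l + 1)*(l - 2)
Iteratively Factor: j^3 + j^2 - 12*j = (j)*(j^2 + j - 12) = j*(j - 3)*(j + 4)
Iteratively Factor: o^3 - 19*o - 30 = (o + 3)*(o^2 - 3*o - 10) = (o + 2)*(o + 3)*(o - 5)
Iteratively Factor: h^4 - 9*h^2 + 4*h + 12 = (h + 1)*(h^3 - h^2 - 8*h + 12) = (h + 1)*(h + 3)*(h^2 - 4*h + 4) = (h - 2)*(h + 1)*(h + 3)*(h - 2)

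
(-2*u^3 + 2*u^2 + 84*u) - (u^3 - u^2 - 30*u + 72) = -3*u^3 + 3*u^2 + 114*u - 72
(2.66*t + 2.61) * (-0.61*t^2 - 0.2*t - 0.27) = -1.6226*t^3 - 2.1241*t^2 - 1.2402*t - 0.7047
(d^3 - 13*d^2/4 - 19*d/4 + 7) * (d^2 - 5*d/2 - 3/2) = d^5 - 23*d^4/4 + 15*d^3/8 + 95*d^2/4 - 83*d/8 - 21/2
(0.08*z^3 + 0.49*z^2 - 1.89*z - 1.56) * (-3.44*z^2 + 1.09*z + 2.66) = -0.2752*z^5 - 1.5984*z^4 + 7.2485*z^3 + 4.6097*z^2 - 6.7278*z - 4.1496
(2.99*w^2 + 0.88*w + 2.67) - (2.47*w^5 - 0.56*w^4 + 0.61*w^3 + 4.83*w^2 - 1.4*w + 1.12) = -2.47*w^5 + 0.56*w^4 - 0.61*w^3 - 1.84*w^2 + 2.28*w + 1.55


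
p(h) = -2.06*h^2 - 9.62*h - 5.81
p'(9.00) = -46.70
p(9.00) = -259.25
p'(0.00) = -9.62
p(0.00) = -5.81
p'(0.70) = -12.50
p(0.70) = -13.55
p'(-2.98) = 2.66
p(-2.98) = 4.56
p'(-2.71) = 1.55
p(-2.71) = 5.13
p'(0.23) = -10.57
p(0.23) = -8.13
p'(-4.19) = 7.64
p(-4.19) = -1.67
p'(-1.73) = -2.49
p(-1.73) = 4.67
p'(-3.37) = 4.26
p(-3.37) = 3.21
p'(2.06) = -18.11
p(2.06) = -34.37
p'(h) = -4.12*h - 9.62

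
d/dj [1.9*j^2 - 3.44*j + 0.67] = 3.8*j - 3.44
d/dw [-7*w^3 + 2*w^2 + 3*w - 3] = -21*w^2 + 4*w + 3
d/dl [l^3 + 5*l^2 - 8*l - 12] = 3*l^2 + 10*l - 8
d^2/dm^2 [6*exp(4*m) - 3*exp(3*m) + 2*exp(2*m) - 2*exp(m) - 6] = (96*exp(3*m) - 27*exp(2*m) + 8*exp(m) - 2)*exp(m)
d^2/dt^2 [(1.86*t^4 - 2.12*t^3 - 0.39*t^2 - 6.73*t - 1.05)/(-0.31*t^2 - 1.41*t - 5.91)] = (-0.357492*t^6 - 4.878036*t^5 - 42.633432*t^4 - 246.379048*t^3 - 677.279844*t^2 + 373.058964*t - 84.592008)/(0.029791*t^6 + 0.406503*t^5 + 3.552786*t^4 + 18.302787*t^3 + 67.732146*t^2 + 147.745863*t + 206.425071)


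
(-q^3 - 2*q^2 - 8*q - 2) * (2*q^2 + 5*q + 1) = -2*q^5 - 9*q^4 - 27*q^3 - 46*q^2 - 18*q - 2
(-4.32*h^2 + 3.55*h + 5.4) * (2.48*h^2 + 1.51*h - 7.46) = -10.7136*h^4 + 2.2808*h^3 + 50.9797*h^2 - 18.329*h - 40.284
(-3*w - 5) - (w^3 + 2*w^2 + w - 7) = -w^3 - 2*w^2 - 4*w + 2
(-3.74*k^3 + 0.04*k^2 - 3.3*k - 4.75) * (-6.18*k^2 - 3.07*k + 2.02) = 23.1132*k^5 + 11.2346*k^4 + 12.7164*k^3 + 39.5668*k^2 + 7.9165*k - 9.595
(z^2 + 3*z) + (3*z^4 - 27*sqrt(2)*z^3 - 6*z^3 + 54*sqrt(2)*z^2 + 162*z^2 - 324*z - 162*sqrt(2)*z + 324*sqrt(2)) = 3*z^4 - 27*sqrt(2)*z^3 - 6*z^3 + 54*sqrt(2)*z^2 + 163*z^2 - 321*z - 162*sqrt(2)*z + 324*sqrt(2)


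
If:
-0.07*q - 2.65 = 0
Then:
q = -37.86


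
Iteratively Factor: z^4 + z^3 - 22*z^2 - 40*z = (z - 5)*(z^3 + 6*z^2 + 8*z) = z*(z - 5)*(z^2 + 6*z + 8) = z*(z - 5)*(z + 4)*(z + 2)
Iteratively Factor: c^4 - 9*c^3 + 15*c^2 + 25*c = (c)*(c^3 - 9*c^2 + 15*c + 25) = c*(c - 5)*(c^2 - 4*c - 5) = c*(c - 5)*(c + 1)*(c - 5)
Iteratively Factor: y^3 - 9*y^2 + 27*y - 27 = (y - 3)*(y^2 - 6*y + 9) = (y - 3)^2*(y - 3)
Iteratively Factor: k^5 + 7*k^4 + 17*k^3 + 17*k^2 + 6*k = (k)*(k^4 + 7*k^3 + 17*k^2 + 17*k + 6) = k*(k + 1)*(k^3 + 6*k^2 + 11*k + 6) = k*(k + 1)*(k + 3)*(k^2 + 3*k + 2) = k*(k + 1)*(k + 2)*(k + 3)*(k + 1)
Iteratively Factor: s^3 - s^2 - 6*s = (s - 3)*(s^2 + 2*s) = s*(s - 3)*(s + 2)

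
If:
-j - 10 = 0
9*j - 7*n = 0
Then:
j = -10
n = -90/7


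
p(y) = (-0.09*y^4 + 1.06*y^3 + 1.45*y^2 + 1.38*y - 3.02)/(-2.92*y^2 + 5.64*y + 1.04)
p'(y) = (5.84*y - 5.64)*(-0.09*y^4 + 1.06*y^3 + 1.45*y^2 + 1.38*y - 3.02)/(-2.92*y^2 + 5.64*y + 1.04)^2 + (-0.36*y^3 + 3.18*y^2 + 2.9*y + 1.38)/(-2.92*y^2 + 5.64*y + 1.04) = (0.5256*y^5 - 4.618*y^4 + 11.5824*y^3 + 15.5148*y^2 - 14.6208*y + 18.468)/(8.5264*y^4 - 32.9376*y^3 + 25.736*y^2 + 11.7312*y + 1.0816)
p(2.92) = -4.50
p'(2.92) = 3.16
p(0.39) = -0.79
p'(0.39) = 2.01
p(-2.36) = 0.52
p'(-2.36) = -0.24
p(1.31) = 0.99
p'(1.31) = 3.46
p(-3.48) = 0.89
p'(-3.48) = -0.40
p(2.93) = -4.47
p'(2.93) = 3.08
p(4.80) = -2.72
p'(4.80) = 0.31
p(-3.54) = 0.92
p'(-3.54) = -0.41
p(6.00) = -2.42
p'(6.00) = 0.22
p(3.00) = -4.27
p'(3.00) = 2.61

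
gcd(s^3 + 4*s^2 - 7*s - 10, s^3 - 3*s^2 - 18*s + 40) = s - 2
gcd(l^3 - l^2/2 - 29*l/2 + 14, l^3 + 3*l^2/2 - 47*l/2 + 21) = l^2 - 9*l/2 + 7/2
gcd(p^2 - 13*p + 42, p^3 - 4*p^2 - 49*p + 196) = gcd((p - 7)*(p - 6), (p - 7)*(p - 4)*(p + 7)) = p - 7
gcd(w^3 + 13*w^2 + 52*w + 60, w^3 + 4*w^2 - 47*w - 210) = w^2 + 11*w + 30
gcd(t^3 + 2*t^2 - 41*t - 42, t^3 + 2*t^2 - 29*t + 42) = t + 7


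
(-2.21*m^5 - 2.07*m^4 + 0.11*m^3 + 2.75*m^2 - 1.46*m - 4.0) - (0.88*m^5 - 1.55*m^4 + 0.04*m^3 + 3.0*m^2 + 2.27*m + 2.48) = -3.09*m^5 - 0.52*m^4 + 0.07*m^3 - 0.25*m^2 - 3.73*m - 6.48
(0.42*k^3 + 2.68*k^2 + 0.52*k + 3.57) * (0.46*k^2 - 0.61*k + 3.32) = 0.1932*k^5 + 0.9766*k^4 - 0.00120000000000009*k^3 + 10.2226*k^2 - 0.4513*k + 11.8524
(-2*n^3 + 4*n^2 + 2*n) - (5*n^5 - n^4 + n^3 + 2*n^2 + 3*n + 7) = -5*n^5 + n^4 - 3*n^3 + 2*n^2 - n - 7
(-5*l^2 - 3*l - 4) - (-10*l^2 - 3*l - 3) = 5*l^2 - 1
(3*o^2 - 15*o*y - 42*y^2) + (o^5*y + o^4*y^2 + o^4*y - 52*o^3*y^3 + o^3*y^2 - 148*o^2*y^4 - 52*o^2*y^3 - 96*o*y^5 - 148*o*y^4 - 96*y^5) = o^5*y + o^4*y^2 + o^4*y - 52*o^3*y^3 + o^3*y^2 - 148*o^2*y^4 - 52*o^2*y^3 + 3*o^2 - 96*o*y^5 - 148*o*y^4 - 15*o*y - 96*y^5 - 42*y^2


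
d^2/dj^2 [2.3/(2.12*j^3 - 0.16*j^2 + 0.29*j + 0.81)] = ((0.736 - 29.256*j)*(2.12*j^3 - 0.16*j^2 + 0.29*j + 0.81) + 2.3*(6.36*j^2 - 0.32*j + 0.29)*(12.72*j^2 - 0.64*j + 0.58))/(2.12*j^3 - 0.16*j^2 + 0.29*j + 0.81)^3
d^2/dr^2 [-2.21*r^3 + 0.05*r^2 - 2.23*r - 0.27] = 0.1 - 13.26*r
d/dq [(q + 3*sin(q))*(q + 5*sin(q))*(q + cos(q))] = -(q + 3*sin(q))*(q + 5*sin(q))*(sin(q) - 1) + (q + 3*sin(q))*(q + cos(q))*(5*cos(q) + 1) + (q + 5*sin(q))*(q + cos(q))*(3*cos(q) + 1)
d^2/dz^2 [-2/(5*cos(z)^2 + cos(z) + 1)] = 2*(100*sin(z)^4 - 31*sin(z)^2 - 79*cos(z)/4 + 15*cos(3*z)/4 - 61)/(-5*sin(z)^2 + cos(z) + 6)^3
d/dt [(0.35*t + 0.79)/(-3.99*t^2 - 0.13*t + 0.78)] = (1.3965*t^2 + 6.3042*t + 0.3757)/(15.9201*t^4 + 1.0374*t^3 - 6.2075*t^2 - 0.2028*t + 0.6084)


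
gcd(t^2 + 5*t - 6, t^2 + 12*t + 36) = t + 6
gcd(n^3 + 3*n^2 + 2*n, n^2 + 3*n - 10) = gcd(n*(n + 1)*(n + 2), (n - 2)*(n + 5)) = 1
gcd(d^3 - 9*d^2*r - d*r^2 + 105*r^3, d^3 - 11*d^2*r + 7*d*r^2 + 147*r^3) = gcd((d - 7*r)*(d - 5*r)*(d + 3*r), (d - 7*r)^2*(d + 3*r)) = -d^2 + 4*d*r + 21*r^2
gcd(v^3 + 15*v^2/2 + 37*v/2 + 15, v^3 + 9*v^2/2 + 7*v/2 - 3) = v^2 + 5*v + 6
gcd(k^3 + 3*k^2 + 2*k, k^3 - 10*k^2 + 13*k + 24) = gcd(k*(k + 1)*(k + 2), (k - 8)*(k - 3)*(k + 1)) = k + 1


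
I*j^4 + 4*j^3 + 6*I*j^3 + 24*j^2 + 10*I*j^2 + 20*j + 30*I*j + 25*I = (j + 5)*(j - 5*I)*(j + I)*(I*j + I)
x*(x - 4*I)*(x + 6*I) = x^3 + 2*I*x^2 + 24*x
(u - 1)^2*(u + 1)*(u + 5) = u^4 + 4*u^3 - 6*u^2 - 4*u + 5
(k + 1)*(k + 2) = k^2 + 3*k + 2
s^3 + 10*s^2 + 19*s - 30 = (s - 1)*(s + 5)*(s + 6)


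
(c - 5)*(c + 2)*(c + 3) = c^3 - 19*c - 30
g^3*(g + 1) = g^4 + g^3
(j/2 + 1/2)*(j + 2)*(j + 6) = j^3/2 + 9*j^2/2 + 10*j + 6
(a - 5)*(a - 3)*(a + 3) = a^3 - 5*a^2 - 9*a + 45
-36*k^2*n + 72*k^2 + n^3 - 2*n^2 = (-6*k + n)*(6*k + n)*(n - 2)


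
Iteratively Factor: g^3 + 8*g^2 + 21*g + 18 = (g + 3)*(g^2 + 5*g + 6) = (g + 3)^2*(g + 2)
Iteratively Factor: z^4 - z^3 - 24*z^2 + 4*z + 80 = (z + 2)*(z^3 - 3*z^2 - 18*z + 40) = (z - 5)*(z + 2)*(z^2 + 2*z - 8) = (z - 5)*(z + 2)*(z + 4)*(z - 2)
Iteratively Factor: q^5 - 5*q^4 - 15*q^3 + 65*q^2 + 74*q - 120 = (q + 3)*(q^4 - 8*q^3 + 9*q^2 + 38*q - 40) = (q + 2)*(q + 3)*(q^3 - 10*q^2 + 29*q - 20) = (q - 4)*(q + 2)*(q + 3)*(q^2 - 6*q + 5) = (q - 5)*(q - 4)*(q + 2)*(q + 3)*(q - 1)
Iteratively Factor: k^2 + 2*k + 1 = (k + 1)*(k + 1)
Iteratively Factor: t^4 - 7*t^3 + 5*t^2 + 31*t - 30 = (t + 2)*(t^3 - 9*t^2 + 23*t - 15) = (t - 5)*(t + 2)*(t^2 - 4*t + 3) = (t - 5)*(t - 3)*(t + 2)*(t - 1)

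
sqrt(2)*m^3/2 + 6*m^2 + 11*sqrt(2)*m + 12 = (m + 2*sqrt(2))*(m + 3*sqrt(2))*(sqrt(2)*m/2 + 1)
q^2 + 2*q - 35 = (q - 5)*(q + 7)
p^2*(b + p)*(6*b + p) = 6*b^2*p^2 + 7*b*p^3 + p^4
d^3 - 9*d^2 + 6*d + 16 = (d - 8)*(d - 2)*(d + 1)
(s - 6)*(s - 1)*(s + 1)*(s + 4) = s^4 - 2*s^3 - 25*s^2 + 2*s + 24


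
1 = 1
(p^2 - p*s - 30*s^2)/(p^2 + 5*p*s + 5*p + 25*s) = (p - 6*s)/(p + 5)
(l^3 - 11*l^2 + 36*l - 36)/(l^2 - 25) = (l^3 - 11*l^2 + 36*l - 36)/(l^2 - 25)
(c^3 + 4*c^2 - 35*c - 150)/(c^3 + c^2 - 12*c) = (c^3 + 4*c^2 - 35*c - 150)/(c*(c^2 + c - 12))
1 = 1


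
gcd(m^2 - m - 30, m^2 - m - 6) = 1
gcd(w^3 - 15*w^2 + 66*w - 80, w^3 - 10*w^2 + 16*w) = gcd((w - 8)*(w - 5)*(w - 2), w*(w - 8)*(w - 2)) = w^2 - 10*w + 16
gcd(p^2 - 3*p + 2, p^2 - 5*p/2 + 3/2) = p - 1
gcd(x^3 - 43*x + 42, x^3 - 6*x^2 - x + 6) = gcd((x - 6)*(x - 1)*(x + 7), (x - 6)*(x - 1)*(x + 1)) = x^2 - 7*x + 6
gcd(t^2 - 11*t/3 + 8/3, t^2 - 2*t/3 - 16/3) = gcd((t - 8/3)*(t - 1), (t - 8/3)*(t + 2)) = t - 8/3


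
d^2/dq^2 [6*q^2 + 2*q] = 12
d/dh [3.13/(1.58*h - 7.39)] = -4.9454/(1.58*h - 7.39)^2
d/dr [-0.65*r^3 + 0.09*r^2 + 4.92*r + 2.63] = -1.95*r^2 + 0.18*r + 4.92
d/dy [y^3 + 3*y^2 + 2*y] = 3*y^2 + 6*y + 2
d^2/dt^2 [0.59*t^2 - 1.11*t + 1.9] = 1.18000000000000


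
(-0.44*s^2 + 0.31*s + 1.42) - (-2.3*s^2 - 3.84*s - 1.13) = 1.86*s^2 + 4.15*s + 2.55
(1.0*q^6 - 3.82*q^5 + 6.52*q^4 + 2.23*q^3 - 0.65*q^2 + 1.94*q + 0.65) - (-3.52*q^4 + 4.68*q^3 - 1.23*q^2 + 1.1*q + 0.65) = 1.0*q^6 - 3.82*q^5 + 10.04*q^4 - 2.45*q^3 + 0.58*q^2 + 0.84*q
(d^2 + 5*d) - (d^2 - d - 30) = 6*d + 30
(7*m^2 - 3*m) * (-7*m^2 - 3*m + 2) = -49*m^4 + 23*m^2 - 6*m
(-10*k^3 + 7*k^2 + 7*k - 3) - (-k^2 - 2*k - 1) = -10*k^3 + 8*k^2 + 9*k - 2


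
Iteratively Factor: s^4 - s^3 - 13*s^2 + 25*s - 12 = (s + 4)*(s^3 - 5*s^2 + 7*s - 3) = (s - 1)*(s + 4)*(s^2 - 4*s + 3) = (s - 3)*(s - 1)*(s + 4)*(s - 1)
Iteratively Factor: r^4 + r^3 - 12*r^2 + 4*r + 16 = (r - 2)*(r^3 + 3*r^2 - 6*r - 8) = (r - 2)*(r + 4)*(r^2 - r - 2) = (r - 2)^2*(r + 4)*(r + 1)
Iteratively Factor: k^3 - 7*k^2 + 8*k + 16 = (k + 1)*(k^2 - 8*k + 16) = (k - 4)*(k + 1)*(k - 4)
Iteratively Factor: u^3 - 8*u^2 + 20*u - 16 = (u - 4)*(u^2 - 4*u + 4) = (u - 4)*(u - 2)*(u - 2)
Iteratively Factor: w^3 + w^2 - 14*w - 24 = (w + 3)*(w^2 - 2*w - 8) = (w + 2)*(w + 3)*(w - 4)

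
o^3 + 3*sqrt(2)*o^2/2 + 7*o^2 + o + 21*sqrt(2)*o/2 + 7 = (o + 7)*(o + sqrt(2)/2)*(o + sqrt(2))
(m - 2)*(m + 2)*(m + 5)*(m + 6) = m^4 + 11*m^3 + 26*m^2 - 44*m - 120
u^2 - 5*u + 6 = (u - 3)*(u - 2)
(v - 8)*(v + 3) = v^2 - 5*v - 24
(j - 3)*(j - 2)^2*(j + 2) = j^4 - 5*j^3 + 2*j^2 + 20*j - 24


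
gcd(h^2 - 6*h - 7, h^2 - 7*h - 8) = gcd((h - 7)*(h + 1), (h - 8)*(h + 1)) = h + 1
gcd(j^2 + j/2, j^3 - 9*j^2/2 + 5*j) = j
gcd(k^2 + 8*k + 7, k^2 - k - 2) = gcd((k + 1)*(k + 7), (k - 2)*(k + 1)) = k + 1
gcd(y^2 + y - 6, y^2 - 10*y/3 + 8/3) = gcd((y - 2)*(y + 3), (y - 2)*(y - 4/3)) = y - 2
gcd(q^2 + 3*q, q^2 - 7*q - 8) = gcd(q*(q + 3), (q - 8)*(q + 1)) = 1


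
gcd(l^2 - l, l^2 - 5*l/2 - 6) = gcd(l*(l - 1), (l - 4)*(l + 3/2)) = 1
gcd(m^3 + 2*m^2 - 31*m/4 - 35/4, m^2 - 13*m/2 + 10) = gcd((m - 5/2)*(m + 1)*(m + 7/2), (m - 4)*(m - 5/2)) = m - 5/2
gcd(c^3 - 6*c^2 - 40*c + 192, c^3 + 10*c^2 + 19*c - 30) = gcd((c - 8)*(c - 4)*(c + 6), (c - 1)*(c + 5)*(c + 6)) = c + 6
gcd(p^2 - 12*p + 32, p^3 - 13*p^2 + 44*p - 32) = p^2 - 12*p + 32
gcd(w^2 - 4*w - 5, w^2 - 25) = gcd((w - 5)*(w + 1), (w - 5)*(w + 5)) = w - 5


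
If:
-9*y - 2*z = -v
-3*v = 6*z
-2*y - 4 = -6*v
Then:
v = 18/25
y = 4/25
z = -9/25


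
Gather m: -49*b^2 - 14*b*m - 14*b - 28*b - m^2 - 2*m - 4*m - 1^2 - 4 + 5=-49*b^2 - 42*b - m^2 + m*(-14*b - 6)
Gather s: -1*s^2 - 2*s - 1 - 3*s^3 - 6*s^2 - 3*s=-3*s^3 - 7*s^2 - 5*s - 1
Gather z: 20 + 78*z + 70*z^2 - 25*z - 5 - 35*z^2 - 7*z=35*z^2 + 46*z + 15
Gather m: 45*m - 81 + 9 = 45*m - 72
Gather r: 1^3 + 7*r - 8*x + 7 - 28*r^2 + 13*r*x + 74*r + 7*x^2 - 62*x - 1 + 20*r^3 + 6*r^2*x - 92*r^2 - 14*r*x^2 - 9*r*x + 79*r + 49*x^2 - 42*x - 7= 20*r^3 + r^2*(6*x - 120) + r*(-14*x^2 + 4*x + 160) + 56*x^2 - 112*x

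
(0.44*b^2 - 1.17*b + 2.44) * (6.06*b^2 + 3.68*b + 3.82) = 2.6664*b^4 - 5.471*b^3 + 12.1616*b^2 + 4.5098*b + 9.3208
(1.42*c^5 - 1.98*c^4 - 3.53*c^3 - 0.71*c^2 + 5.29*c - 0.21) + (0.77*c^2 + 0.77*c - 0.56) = 1.42*c^5 - 1.98*c^4 - 3.53*c^3 + 0.0600000000000001*c^2 + 6.06*c - 0.77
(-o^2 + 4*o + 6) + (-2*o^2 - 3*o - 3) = -3*o^2 + o + 3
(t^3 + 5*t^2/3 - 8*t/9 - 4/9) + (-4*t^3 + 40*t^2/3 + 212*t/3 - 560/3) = -3*t^3 + 15*t^2 + 628*t/9 - 1684/9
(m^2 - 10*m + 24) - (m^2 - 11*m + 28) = m - 4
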